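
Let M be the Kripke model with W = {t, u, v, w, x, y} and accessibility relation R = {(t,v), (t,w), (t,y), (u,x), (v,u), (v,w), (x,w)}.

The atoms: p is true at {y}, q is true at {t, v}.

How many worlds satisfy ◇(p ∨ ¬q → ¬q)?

t: successors {v, w, y}; p ∨ ¬q → ¬q there: v:T, w:T, y:T. ✓
u: successors {x}; p ∨ ¬q → ¬q there: x:T. ✓
v: successors {u, w}; p ∨ ¬q → ¬q there: u:T, w:T. ✓
w: no successors, so ◇(p ∨ ¬q → ¬q) fails. ✗
x: successors {w}; p ∨ ¬q → ¬q there: w:T. ✓
y: no successors, so ◇(p ∨ ¬q → ¬q) fails. ✗
Satisfying worlds: {t, u, v, x}.

4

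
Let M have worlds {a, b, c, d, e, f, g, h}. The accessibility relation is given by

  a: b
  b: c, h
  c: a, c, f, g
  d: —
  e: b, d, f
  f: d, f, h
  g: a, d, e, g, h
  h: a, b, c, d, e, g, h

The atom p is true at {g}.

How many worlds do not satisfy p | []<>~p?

3

a: p is F, []<>~p is T. ✓
b: p is F, []<>~p is T. ✓
c: p is F, []<>~p is T. ✓
d: p is F, []<>~p is T. ✓
e: p is F, []<>~p is F. ✗
f: p is F, []<>~p is F. ✗
g: p is T, []<>~p is F. ✓
h: p is F, []<>~p is F. ✗
Satisfying worlds: {a, b, c, d, g}.
So p | []<>~p fails at the other 3 worlds.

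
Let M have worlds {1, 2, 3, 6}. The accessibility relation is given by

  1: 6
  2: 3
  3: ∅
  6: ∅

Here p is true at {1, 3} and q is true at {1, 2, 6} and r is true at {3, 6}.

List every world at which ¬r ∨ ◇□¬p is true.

1: ¬r is T, ◇□¬p is T. ✓
2: ¬r is T, ◇□¬p is T. ✓
3: ¬r is F, ◇□¬p is F. ✗
6: ¬r is F, ◇□¬p is F. ✗

{1, 2}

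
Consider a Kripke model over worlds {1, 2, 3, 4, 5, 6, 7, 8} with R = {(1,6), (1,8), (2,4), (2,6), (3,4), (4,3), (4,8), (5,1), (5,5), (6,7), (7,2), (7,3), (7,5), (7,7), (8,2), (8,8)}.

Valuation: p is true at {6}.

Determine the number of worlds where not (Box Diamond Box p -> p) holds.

1: Box Diamond Box p -> p is T. ✗
2: Box Diamond Box p -> p is T. ✗
3: Box Diamond Box p -> p is T. ✗
4: Box Diamond Box p -> p is T. ✗
5: Box Diamond Box p -> p is T. ✗
6: Box Diamond Box p -> p is T. ✗
7: Box Diamond Box p -> p is T. ✗
8: Box Diamond Box p -> p is T. ✗
Satisfying worlds: ∅.

0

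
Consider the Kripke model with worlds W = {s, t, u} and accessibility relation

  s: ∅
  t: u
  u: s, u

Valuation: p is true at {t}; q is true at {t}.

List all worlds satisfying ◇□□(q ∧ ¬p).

s: no successors, so ◇□□(q ∧ ¬p) fails. ✗
t: successors {u}; □□(q ∧ ¬p) there: u:F. ✗
u: successors {s, u}; □□(q ∧ ¬p) there: s:T, u:F. ✓

{u}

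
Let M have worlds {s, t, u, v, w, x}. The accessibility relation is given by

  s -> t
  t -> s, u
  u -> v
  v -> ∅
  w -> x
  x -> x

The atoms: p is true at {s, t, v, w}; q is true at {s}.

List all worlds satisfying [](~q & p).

{s, u, v}

s: successors {t}; ~q & p there: t:T. ✓
t: successors {s, u}; ~q & p there: s:F, u:F. ✗
u: successors {v}; ~q & p there: v:T. ✓
v: no successors, so [](~q & p) holds vacuously. ✓
w: successors {x}; ~q & p there: x:F. ✗
x: successors {x}; ~q & p there: x:F. ✗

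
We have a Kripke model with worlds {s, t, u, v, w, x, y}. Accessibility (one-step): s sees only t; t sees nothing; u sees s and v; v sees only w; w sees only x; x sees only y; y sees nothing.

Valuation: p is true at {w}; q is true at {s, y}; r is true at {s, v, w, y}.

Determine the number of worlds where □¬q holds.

5

s: successors {t}; ¬q there: t:T. ✓
t: no successors, so □¬q holds vacuously. ✓
u: successors {s, v}; ¬q there: s:F, v:T. ✗
v: successors {w}; ¬q there: w:T. ✓
w: successors {x}; ¬q there: x:T. ✓
x: successors {y}; ¬q there: y:F. ✗
y: no successors, so □¬q holds vacuously. ✓
Satisfying worlds: {s, t, v, w, y}.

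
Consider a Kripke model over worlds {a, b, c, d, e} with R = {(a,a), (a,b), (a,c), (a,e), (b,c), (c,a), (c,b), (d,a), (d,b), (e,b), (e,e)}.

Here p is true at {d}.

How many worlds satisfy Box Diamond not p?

5

a: successors {a, b, c, e}; Diamond not p there: a:T, b:T, c:T, e:T. ✓
b: successors {c}; Diamond not p there: c:T. ✓
c: successors {a, b}; Diamond not p there: a:T, b:T. ✓
d: successors {a, b}; Diamond not p there: a:T, b:T. ✓
e: successors {b, e}; Diamond not p there: b:T, e:T. ✓
Satisfying worlds: {a, b, c, d, e}.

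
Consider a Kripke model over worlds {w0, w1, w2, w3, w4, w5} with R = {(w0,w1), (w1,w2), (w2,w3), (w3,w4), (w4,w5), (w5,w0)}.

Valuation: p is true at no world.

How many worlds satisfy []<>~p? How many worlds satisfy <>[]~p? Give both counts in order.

For []<>~p:
w0: successors {w1}; <>~p there: w1:T. ✓
w1: successors {w2}; <>~p there: w2:T. ✓
w2: successors {w3}; <>~p there: w3:T. ✓
w3: successors {w4}; <>~p there: w4:T. ✓
w4: successors {w5}; <>~p there: w5:T. ✓
w5: successors {w0}; <>~p there: w0:T. ✓
— 6 worlds.
For <>[]~p:
w0: successors {w1}; []~p there: w1:T. ✓
w1: successors {w2}; []~p there: w2:T. ✓
w2: successors {w3}; []~p there: w3:T. ✓
w3: successors {w4}; []~p there: w4:T. ✓
w4: successors {w5}; []~p there: w5:T. ✓
w5: successors {w0}; []~p there: w0:T. ✓
— 6 worlds.

6 and 6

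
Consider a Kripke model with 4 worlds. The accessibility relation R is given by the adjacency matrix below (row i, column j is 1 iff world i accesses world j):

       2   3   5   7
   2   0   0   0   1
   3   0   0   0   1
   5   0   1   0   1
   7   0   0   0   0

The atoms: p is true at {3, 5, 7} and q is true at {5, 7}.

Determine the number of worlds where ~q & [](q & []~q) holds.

2: ~q is T, [](q & []~q) is T. ✓
3: ~q is T, [](q & []~q) is T. ✓
5: ~q is F, [](q & []~q) is F. ✗
7: ~q is F, [](q & []~q) is T. ✗
Satisfying worlds: {2, 3}.

2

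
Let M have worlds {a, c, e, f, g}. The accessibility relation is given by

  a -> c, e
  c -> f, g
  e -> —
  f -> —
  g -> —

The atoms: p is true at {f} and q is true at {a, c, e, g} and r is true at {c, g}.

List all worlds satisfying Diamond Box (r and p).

{a, c}

a: successors {c, e}; Box (r and p) there: c:F, e:T. ✓
c: successors {f, g}; Box (r and p) there: f:T, g:T. ✓
e: no successors, so Diamond Box (r and p) fails. ✗
f: no successors, so Diamond Box (r and p) fails. ✗
g: no successors, so Diamond Box (r and p) fails. ✗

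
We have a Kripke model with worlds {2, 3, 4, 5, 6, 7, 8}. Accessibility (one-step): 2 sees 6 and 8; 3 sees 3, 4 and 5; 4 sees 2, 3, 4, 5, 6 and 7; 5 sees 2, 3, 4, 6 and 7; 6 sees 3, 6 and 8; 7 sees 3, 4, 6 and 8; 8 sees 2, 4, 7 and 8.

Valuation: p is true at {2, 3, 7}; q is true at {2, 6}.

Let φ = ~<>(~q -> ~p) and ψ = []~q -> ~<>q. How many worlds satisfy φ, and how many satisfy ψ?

For ~<>(~q -> ~p):
2: <>(~q -> ~p) is T. ✗
3: <>(~q -> ~p) is T. ✗
4: <>(~q -> ~p) is T. ✗
5: <>(~q -> ~p) is T. ✗
6: <>(~q -> ~p) is T. ✗
7: <>(~q -> ~p) is T. ✗
8: <>(~q -> ~p) is T. ✗
— 0 worlds.
For []~q -> ~<>q:
2: []~q is F, ~<>q is F. ✓
3: []~q is T, ~<>q is T. ✓
4: []~q is F, ~<>q is F. ✓
5: []~q is F, ~<>q is F. ✓
6: []~q is F, ~<>q is F. ✓
7: []~q is F, ~<>q is F. ✓
8: []~q is F, ~<>q is F. ✓
— 7 worlds.

0 and 7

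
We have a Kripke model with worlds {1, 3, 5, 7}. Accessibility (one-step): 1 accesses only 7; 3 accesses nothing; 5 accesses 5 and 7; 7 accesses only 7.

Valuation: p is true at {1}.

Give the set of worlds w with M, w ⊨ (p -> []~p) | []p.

{1, 3, 5, 7}

1: p -> []~p is T, []p is F. ✓
3: p -> []~p is T, []p is T. ✓
5: p -> []~p is T, []p is F. ✓
7: p -> []~p is T, []p is F. ✓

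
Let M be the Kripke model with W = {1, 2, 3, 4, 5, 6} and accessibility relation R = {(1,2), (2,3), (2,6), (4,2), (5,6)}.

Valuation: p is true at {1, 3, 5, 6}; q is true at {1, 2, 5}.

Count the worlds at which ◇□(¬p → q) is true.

4

1: successors {2}; □(¬p → q) there: 2:T. ✓
2: successors {3, 6}; □(¬p → q) there: 3:T, 6:T. ✓
3: no successors, so ◇□(¬p → q) fails. ✗
4: successors {2}; □(¬p → q) there: 2:T. ✓
5: successors {6}; □(¬p → q) there: 6:T. ✓
6: no successors, so ◇□(¬p → q) fails. ✗
Satisfying worlds: {1, 2, 4, 5}.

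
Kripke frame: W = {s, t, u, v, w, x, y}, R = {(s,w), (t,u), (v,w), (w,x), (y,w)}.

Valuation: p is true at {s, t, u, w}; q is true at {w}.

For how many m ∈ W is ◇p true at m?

4

s: successors {w}; p there: w:T. ✓
t: successors {u}; p there: u:T. ✓
u: no successors, so ◇p fails. ✗
v: successors {w}; p there: w:T. ✓
w: successors {x}; p there: x:F. ✗
x: no successors, so ◇p fails. ✗
y: successors {w}; p there: w:T. ✓
Satisfying worlds: {s, t, v, y}.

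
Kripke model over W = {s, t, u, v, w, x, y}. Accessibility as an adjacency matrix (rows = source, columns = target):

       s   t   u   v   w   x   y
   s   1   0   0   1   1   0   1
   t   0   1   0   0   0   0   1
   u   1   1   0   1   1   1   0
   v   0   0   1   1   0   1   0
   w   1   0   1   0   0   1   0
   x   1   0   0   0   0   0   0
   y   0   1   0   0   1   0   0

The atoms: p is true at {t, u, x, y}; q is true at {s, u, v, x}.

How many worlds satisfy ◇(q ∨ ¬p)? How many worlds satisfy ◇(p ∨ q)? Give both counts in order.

For ◇(q ∨ ¬p):
s: successors {s, v, w, y}; q ∨ ¬p there: s:T, v:T, w:T, y:F. ✓
t: successors {t, y}; q ∨ ¬p there: t:F, y:F. ✗
u: successors {s, t, v, w, x}; q ∨ ¬p there: s:T, t:F, v:T, w:T, x:T. ✓
v: successors {u, v, x}; q ∨ ¬p there: u:T, v:T, x:T. ✓
w: successors {s, u, x}; q ∨ ¬p there: s:T, u:T, x:T. ✓
x: successors {s}; q ∨ ¬p there: s:T. ✓
y: successors {t, w}; q ∨ ¬p there: t:F, w:T. ✓
— 6 worlds.
For ◇(p ∨ q):
s: successors {s, v, w, y}; p ∨ q there: s:T, v:T, w:F, y:T. ✓
t: successors {t, y}; p ∨ q there: t:T, y:T. ✓
u: successors {s, t, v, w, x}; p ∨ q there: s:T, t:T, v:T, w:F, x:T. ✓
v: successors {u, v, x}; p ∨ q there: u:T, v:T, x:T. ✓
w: successors {s, u, x}; p ∨ q there: s:T, u:T, x:T. ✓
x: successors {s}; p ∨ q there: s:T. ✓
y: successors {t, w}; p ∨ q there: t:T, w:F. ✓
— 7 worlds.

6 and 7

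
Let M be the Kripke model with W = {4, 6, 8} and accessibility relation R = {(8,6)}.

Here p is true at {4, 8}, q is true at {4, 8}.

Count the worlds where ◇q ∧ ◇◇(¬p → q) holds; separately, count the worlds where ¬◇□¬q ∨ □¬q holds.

For ◇q ∧ ◇◇(¬p → q):
4: ◇q is F, ◇◇(¬p → q) is F. ✗
6: ◇q is F, ◇◇(¬p → q) is F. ✗
8: ◇q is F, ◇◇(¬p → q) is F. ✗
— 0 worlds.
For ¬◇□¬q ∨ □¬q:
4: ¬◇□¬q is T, □¬q is T. ✓
6: ¬◇□¬q is T, □¬q is T. ✓
8: ¬◇□¬q is F, □¬q is T. ✓
— 3 worlds.

0 and 3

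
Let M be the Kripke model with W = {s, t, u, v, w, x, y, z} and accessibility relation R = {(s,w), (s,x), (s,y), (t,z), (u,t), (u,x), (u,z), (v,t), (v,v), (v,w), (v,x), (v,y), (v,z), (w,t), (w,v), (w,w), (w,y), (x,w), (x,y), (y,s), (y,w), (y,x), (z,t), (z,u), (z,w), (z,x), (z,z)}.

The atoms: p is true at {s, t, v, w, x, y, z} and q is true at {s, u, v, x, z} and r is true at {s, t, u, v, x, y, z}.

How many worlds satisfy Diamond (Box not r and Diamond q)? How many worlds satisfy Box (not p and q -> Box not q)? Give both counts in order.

0 and 7

For Diamond (Box not r and Diamond q):
s: successors {w, x, y}; Box not r and Diamond q there: w:F, x:F, y:F. ✗
t: successors {z}; Box not r and Diamond q there: z:F. ✗
u: successors {t, x, z}; Box not r and Diamond q there: t:F, x:F, z:F. ✗
v: successors {t, v, w, x, y, z}; Box not r and Diamond q there: t:F, v:F, w:F, x:F, y:F, z:F. ✗
w: successors {t, v, w, y}; Box not r and Diamond q there: t:F, v:F, w:F, y:F. ✗
x: successors {w, y}; Box not r and Diamond q there: w:F, y:F. ✗
y: successors {s, w, x}; Box not r and Diamond q there: s:F, w:F, x:F. ✗
z: successors {t, u, w, x, z}; Box not r and Diamond q there: t:F, u:F, w:F, x:F, z:F. ✗
— 0 worlds.
For Box (not p and q -> Box not q):
s: successors {w, x, y}; not p and q -> Box not q there: w:T, x:T, y:T. ✓
t: successors {z}; not p and q -> Box not q there: z:T. ✓
u: successors {t, x, z}; not p and q -> Box not q there: t:T, x:T, z:T. ✓
v: successors {t, v, w, x, y, z}; not p and q -> Box not q there: t:T, v:T, w:T, x:T, y:T, z:T. ✓
w: successors {t, v, w, y}; not p and q -> Box not q there: t:T, v:T, w:T, y:T. ✓
x: successors {w, y}; not p and q -> Box not q there: w:T, y:T. ✓
y: successors {s, w, x}; not p and q -> Box not q there: s:T, w:T, x:T. ✓
z: successors {t, u, w, x, z}; not p and q -> Box not q there: t:T, u:F, w:T, x:T, z:T. ✗
— 7 worlds.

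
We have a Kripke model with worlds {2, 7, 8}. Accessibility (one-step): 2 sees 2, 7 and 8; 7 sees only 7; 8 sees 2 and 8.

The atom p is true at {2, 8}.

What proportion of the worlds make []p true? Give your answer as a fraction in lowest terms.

2: successors {2, 7, 8}; p there: 2:T, 7:F, 8:T. ✗
7: successors {7}; p there: 7:F. ✗
8: successors {2, 8}; p there: 2:T, 8:T. ✓
That's 1 of 3 worlds, so 1/3.

1/3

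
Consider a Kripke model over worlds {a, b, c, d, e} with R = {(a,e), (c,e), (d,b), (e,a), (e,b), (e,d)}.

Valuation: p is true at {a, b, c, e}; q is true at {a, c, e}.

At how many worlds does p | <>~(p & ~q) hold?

4

a: p is T, <>~(p & ~q) is T. ✓
b: p is T, <>~(p & ~q) is F. ✓
c: p is T, <>~(p & ~q) is T. ✓
d: p is F, <>~(p & ~q) is F. ✗
e: p is T, <>~(p & ~q) is T. ✓
Satisfying worlds: {a, b, c, e}.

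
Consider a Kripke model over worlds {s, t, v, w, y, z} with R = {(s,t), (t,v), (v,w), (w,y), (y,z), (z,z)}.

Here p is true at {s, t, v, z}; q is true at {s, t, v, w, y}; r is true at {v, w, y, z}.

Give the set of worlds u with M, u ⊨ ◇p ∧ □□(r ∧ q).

s: ◇p is T, □□(r ∧ q) is T. ✓
t: ◇p is T, □□(r ∧ q) is T. ✓
v: ◇p is F, □□(r ∧ q) is T. ✗
w: ◇p is F, □□(r ∧ q) is F. ✗
y: ◇p is T, □□(r ∧ q) is F. ✗
z: ◇p is T, □□(r ∧ q) is F. ✗

{s, t}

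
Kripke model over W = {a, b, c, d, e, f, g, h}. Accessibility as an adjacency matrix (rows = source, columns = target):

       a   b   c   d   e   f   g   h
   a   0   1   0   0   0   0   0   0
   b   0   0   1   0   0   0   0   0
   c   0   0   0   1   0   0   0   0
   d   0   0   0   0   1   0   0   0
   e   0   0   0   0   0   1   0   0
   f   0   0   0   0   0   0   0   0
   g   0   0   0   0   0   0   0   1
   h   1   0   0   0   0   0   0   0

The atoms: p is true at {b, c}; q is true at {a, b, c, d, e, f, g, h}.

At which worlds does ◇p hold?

{a, b}

a: successors {b}; p there: b:T. ✓
b: successors {c}; p there: c:T. ✓
c: successors {d}; p there: d:F. ✗
d: successors {e}; p there: e:F. ✗
e: successors {f}; p there: f:F. ✗
f: no successors, so ◇p fails. ✗
g: successors {h}; p there: h:F. ✗
h: successors {a}; p there: a:F. ✗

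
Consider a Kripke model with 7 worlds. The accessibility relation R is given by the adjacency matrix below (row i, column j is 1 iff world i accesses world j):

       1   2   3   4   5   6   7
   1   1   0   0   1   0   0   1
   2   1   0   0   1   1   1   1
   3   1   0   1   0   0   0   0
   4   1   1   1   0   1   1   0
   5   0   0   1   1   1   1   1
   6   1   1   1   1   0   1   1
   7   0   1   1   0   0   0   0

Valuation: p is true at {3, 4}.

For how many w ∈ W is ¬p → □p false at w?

1: ¬p is T, □p is F. ✗
2: ¬p is T, □p is F. ✗
3: ¬p is F, □p is F. ✓
4: ¬p is F, □p is F. ✓
5: ¬p is T, □p is F. ✗
6: ¬p is T, □p is F. ✗
7: ¬p is T, □p is F. ✗
Satisfying worlds: {3, 4}.
So ¬p → □p fails at the other 5 worlds.

5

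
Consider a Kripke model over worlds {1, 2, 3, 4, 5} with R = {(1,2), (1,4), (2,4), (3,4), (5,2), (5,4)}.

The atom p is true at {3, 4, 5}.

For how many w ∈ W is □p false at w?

2

1: successors {2, 4}; p there: 2:F, 4:T. ✗
2: successors {4}; p there: 4:T. ✓
3: successors {4}; p there: 4:T. ✓
4: no successors, so □p holds vacuously. ✓
5: successors {2, 4}; p there: 2:F, 4:T. ✗
Satisfying worlds: {2, 3, 4}.
So □p fails at the other 2 worlds.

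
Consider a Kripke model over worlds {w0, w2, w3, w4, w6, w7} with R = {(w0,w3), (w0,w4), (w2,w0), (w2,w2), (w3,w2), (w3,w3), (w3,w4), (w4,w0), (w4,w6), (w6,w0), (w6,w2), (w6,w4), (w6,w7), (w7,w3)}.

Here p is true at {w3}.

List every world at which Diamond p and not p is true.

{w0, w7}

w0: Diamond p is T, not p is T. ✓
w2: Diamond p is F, not p is T. ✗
w3: Diamond p is T, not p is F. ✗
w4: Diamond p is F, not p is T. ✗
w6: Diamond p is F, not p is T. ✗
w7: Diamond p is T, not p is T. ✓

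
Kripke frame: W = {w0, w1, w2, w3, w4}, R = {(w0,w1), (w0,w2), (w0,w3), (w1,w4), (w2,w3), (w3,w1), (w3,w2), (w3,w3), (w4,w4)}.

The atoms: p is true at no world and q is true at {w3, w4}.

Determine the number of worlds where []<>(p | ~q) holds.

1

w0: successors {w1, w2, w3}; <>(p | ~q) there: w1:F, w2:F, w3:T. ✗
w1: successors {w4}; <>(p | ~q) there: w4:F. ✗
w2: successors {w3}; <>(p | ~q) there: w3:T. ✓
w3: successors {w1, w2, w3}; <>(p | ~q) there: w1:F, w2:F, w3:T. ✗
w4: successors {w4}; <>(p | ~q) there: w4:F. ✗
Satisfying worlds: {w2}.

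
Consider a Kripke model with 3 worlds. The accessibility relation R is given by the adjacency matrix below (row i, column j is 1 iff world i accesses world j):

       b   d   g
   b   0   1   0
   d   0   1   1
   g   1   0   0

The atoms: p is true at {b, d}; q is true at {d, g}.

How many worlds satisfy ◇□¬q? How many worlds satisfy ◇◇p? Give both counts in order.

1 and 3

For ◇□¬q:
b: successors {d}; □¬q there: d:F. ✗
d: successors {d, g}; □¬q there: d:F, g:T. ✓
g: successors {b}; □¬q there: b:F. ✗
— 1 world.
For ◇◇p:
b: successors {d}; ◇p there: d:T. ✓
d: successors {d, g}; ◇p there: d:T, g:T. ✓
g: successors {b}; ◇p there: b:T. ✓
— 3 worlds.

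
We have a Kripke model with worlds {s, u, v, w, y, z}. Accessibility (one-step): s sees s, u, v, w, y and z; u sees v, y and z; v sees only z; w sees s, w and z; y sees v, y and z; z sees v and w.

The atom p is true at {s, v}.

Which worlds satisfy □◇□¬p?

{v}

s: successors {s, u, v, w, y, z}; ◇□¬p there: s:T, u:T, v:F, w:F, y:T, z:T. ✗
u: successors {v, y, z}; ◇□¬p there: v:F, y:T, z:T. ✗
v: successors {z}; ◇□¬p there: z:T. ✓
w: successors {s, w, z}; ◇□¬p there: s:T, w:F, z:T. ✗
y: successors {v, y, z}; ◇□¬p there: v:F, y:T, z:T. ✗
z: successors {v, w}; ◇□¬p there: v:F, w:F. ✗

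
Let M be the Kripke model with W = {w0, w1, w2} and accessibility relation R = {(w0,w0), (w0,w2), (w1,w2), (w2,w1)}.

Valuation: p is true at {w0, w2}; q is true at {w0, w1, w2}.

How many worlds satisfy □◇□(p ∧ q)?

w0: successors {w0, w2}; ◇□(p ∧ q) there: w0:T, w2:T. ✓
w1: successors {w2}; ◇□(p ∧ q) there: w2:T. ✓
w2: successors {w1}; ◇□(p ∧ q) there: w1:F. ✗
Satisfying worlds: {w0, w1}.

2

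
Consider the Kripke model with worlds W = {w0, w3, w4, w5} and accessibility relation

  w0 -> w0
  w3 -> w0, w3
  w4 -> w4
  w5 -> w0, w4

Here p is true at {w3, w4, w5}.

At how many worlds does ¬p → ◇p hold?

w0: ¬p is T, ◇p is F. ✗
w3: ¬p is F, ◇p is T. ✓
w4: ¬p is F, ◇p is T. ✓
w5: ¬p is F, ◇p is T. ✓
Satisfying worlds: {w3, w4, w5}.

3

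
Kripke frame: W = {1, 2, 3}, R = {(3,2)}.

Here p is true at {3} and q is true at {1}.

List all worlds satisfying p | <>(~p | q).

1: p is F, <>(~p | q) is F. ✗
2: p is F, <>(~p | q) is F. ✗
3: p is T, <>(~p | q) is T. ✓

{3}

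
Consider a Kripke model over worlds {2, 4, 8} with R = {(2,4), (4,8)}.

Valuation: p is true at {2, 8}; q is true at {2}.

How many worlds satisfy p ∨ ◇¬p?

2

2: p is T, ◇¬p is T. ✓
4: p is F, ◇¬p is F. ✗
8: p is T, ◇¬p is F. ✓
Satisfying worlds: {2, 8}.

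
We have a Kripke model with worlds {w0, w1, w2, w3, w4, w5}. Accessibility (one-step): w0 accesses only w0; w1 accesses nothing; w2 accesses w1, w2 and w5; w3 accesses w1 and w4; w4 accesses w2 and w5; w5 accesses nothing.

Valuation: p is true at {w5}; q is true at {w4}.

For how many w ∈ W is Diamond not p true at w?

4

w0: successors {w0}; not p there: w0:T. ✓
w1: no successors, so Diamond not p fails. ✗
w2: successors {w1, w2, w5}; not p there: w1:T, w2:T, w5:F. ✓
w3: successors {w1, w4}; not p there: w1:T, w4:T. ✓
w4: successors {w2, w5}; not p there: w2:T, w5:F. ✓
w5: no successors, so Diamond not p fails. ✗
Satisfying worlds: {w0, w2, w3, w4}.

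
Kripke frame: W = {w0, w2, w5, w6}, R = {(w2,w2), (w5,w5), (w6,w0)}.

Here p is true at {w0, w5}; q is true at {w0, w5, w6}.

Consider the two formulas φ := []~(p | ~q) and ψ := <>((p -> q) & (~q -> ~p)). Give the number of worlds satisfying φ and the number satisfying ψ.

For []~(p | ~q):
w0: no successors, so []~(p | ~q) holds vacuously. ✓
w2: successors {w2}; ~(p | ~q) there: w2:F. ✗
w5: successors {w5}; ~(p | ~q) there: w5:F. ✗
w6: successors {w0}; ~(p | ~q) there: w0:F. ✗
— 1 world.
For <>((p -> q) & (~q -> ~p)):
w0: no successors, so <>((p -> q) & (~q -> ~p)) fails. ✗
w2: successors {w2}; (p -> q) & (~q -> ~p) there: w2:T. ✓
w5: successors {w5}; (p -> q) & (~q -> ~p) there: w5:T. ✓
w6: successors {w0}; (p -> q) & (~q -> ~p) there: w0:T. ✓
— 3 worlds.

1 and 3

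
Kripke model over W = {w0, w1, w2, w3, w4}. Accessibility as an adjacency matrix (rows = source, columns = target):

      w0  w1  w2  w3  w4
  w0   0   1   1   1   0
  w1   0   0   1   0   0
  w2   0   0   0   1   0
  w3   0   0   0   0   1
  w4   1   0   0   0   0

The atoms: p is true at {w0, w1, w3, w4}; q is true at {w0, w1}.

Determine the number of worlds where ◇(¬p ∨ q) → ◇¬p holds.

w0: ◇(¬p ∨ q) is T, ◇¬p is T. ✓
w1: ◇(¬p ∨ q) is T, ◇¬p is T. ✓
w2: ◇(¬p ∨ q) is F, ◇¬p is F. ✓
w3: ◇(¬p ∨ q) is F, ◇¬p is F. ✓
w4: ◇(¬p ∨ q) is T, ◇¬p is F. ✗
Satisfying worlds: {w0, w1, w2, w3}.

4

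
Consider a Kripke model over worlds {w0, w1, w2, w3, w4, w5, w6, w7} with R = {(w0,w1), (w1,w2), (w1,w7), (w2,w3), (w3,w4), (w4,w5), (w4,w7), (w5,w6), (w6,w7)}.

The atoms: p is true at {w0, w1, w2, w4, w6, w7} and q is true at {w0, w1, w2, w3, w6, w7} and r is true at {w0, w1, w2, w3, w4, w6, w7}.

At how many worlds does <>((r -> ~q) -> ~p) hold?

6

w0: successors {w1}; (r -> ~q) -> ~p there: w1:T. ✓
w1: successors {w2, w7}; (r -> ~q) -> ~p there: w2:T, w7:T. ✓
w2: successors {w3}; (r -> ~q) -> ~p there: w3:T. ✓
w3: successors {w4}; (r -> ~q) -> ~p there: w4:F. ✗
w4: successors {w5, w7}; (r -> ~q) -> ~p there: w5:T, w7:T. ✓
w5: successors {w6}; (r -> ~q) -> ~p there: w6:T. ✓
w6: successors {w7}; (r -> ~q) -> ~p there: w7:T. ✓
w7: no successors, so <>((r -> ~q) -> ~p) fails. ✗
Satisfying worlds: {w0, w1, w2, w4, w5, w6}.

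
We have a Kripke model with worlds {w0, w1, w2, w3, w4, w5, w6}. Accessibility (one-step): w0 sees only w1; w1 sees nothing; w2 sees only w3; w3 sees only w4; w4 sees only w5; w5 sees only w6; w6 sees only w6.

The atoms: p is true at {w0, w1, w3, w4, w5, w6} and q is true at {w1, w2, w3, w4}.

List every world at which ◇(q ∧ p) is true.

w0: successors {w1}; q ∧ p there: w1:T. ✓
w1: no successors, so ◇(q ∧ p) fails. ✗
w2: successors {w3}; q ∧ p there: w3:T. ✓
w3: successors {w4}; q ∧ p there: w4:T. ✓
w4: successors {w5}; q ∧ p there: w5:F. ✗
w5: successors {w6}; q ∧ p there: w6:F. ✗
w6: successors {w6}; q ∧ p there: w6:F. ✗

{w0, w2, w3}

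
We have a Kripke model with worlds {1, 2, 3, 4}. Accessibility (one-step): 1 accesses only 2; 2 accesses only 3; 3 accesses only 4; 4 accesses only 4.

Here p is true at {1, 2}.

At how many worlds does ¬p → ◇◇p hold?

1: ¬p is F, ◇◇p is F. ✓
2: ¬p is F, ◇◇p is F. ✓
3: ¬p is T, ◇◇p is F. ✗
4: ¬p is T, ◇◇p is F. ✗
Satisfying worlds: {1, 2}.

2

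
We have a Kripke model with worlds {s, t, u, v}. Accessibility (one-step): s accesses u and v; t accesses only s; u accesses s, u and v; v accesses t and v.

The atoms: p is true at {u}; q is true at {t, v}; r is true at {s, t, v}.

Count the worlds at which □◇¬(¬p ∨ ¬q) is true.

s: successors {u, v}; ◇¬(¬p ∨ ¬q) there: u:F, v:F. ✗
t: successors {s}; ◇¬(¬p ∨ ¬q) there: s:F. ✗
u: successors {s, u, v}; ◇¬(¬p ∨ ¬q) there: s:F, u:F, v:F. ✗
v: successors {t, v}; ◇¬(¬p ∨ ¬q) there: t:F, v:F. ✗
Satisfying worlds: ∅.

0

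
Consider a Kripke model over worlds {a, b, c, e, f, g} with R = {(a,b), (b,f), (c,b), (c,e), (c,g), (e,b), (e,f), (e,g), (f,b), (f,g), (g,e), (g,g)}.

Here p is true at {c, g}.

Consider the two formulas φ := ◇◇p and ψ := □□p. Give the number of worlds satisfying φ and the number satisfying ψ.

5 and 0

For ◇◇p:
a: successors {b}; ◇p there: b:F. ✗
b: successors {f}; ◇p there: f:T. ✓
c: successors {b, e, g}; ◇p there: b:F, e:T, g:T. ✓
e: successors {b, f, g}; ◇p there: b:F, f:T, g:T. ✓
f: successors {b, g}; ◇p there: b:F, g:T. ✓
g: successors {e, g}; ◇p there: e:T, g:T. ✓
— 5 worlds.
For □□p:
a: successors {b}; □p there: b:F. ✗
b: successors {f}; □p there: f:F. ✗
c: successors {b, e, g}; □p there: b:F, e:F, g:F. ✗
e: successors {b, f, g}; □p there: b:F, f:F, g:F. ✗
f: successors {b, g}; □p there: b:F, g:F. ✗
g: successors {e, g}; □p there: e:F, g:F. ✗
— 0 worlds.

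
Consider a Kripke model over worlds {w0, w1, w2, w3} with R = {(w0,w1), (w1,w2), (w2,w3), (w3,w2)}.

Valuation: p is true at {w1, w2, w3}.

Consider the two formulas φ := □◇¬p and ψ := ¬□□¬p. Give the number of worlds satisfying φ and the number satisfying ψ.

For □◇¬p:
w0: successors {w1}; ◇¬p there: w1:F. ✗
w1: successors {w2}; ◇¬p there: w2:F. ✗
w2: successors {w3}; ◇¬p there: w3:F. ✗
w3: successors {w2}; ◇¬p there: w2:F. ✗
— 0 worlds.
For ¬□□¬p:
w0: □□¬p is F. ✓
w1: □□¬p is F. ✓
w2: □□¬p is F. ✓
w3: □□¬p is F. ✓
— 4 worlds.

0 and 4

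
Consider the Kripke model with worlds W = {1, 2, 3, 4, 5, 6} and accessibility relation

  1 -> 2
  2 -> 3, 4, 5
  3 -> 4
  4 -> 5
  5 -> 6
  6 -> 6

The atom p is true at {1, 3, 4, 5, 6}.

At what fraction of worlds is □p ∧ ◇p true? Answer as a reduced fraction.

5/6

1: □p is F, ◇p is F. ✗
2: □p is T, ◇p is T. ✓
3: □p is T, ◇p is T. ✓
4: □p is T, ◇p is T. ✓
5: □p is T, ◇p is T. ✓
6: □p is T, ◇p is T. ✓
That's 5 of 6 worlds, so 5/6.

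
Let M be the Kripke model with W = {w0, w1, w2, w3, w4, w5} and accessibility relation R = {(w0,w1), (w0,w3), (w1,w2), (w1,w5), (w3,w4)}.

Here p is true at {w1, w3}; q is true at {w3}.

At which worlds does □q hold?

{w2, w4, w5}

w0: successors {w1, w3}; q there: w1:F, w3:T. ✗
w1: successors {w2, w5}; q there: w2:F, w5:F. ✗
w2: no successors, so □q holds vacuously. ✓
w3: successors {w4}; q there: w4:F. ✗
w4: no successors, so □q holds vacuously. ✓
w5: no successors, so □q holds vacuously. ✓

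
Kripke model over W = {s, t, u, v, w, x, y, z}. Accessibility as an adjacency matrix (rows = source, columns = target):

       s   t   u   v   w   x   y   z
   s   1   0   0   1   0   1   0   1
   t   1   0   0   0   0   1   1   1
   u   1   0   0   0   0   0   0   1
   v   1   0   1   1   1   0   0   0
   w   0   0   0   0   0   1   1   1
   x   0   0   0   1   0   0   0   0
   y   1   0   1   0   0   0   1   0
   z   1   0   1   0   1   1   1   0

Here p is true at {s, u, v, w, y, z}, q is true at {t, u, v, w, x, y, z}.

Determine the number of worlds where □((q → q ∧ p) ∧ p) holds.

4

s: successors {s, v, x, z}; (q → q ∧ p) ∧ p there: s:T, v:T, x:F, z:T. ✗
t: successors {s, x, y, z}; (q → q ∧ p) ∧ p there: s:T, x:F, y:T, z:T. ✗
u: successors {s, z}; (q → q ∧ p) ∧ p there: s:T, z:T. ✓
v: successors {s, u, v, w}; (q → q ∧ p) ∧ p there: s:T, u:T, v:T, w:T. ✓
w: successors {x, y, z}; (q → q ∧ p) ∧ p there: x:F, y:T, z:T. ✗
x: successors {v}; (q → q ∧ p) ∧ p there: v:T. ✓
y: successors {s, u, y}; (q → q ∧ p) ∧ p there: s:T, u:T, y:T. ✓
z: successors {s, u, w, x, y}; (q → q ∧ p) ∧ p there: s:T, u:T, w:T, x:F, y:T. ✗
Satisfying worlds: {u, v, x, y}.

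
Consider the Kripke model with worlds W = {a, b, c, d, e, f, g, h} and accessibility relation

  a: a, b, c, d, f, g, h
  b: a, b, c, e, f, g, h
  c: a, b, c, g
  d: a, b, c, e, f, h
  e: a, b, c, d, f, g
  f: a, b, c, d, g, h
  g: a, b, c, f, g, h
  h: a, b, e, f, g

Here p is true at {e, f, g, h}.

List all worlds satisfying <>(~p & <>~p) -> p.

{e, f, g, h}

a: <>(~p & <>~p) is T, p is F. ✗
b: <>(~p & <>~p) is T, p is F. ✗
c: <>(~p & <>~p) is T, p is F. ✗
d: <>(~p & <>~p) is T, p is F. ✗
e: <>(~p & <>~p) is T, p is T. ✓
f: <>(~p & <>~p) is T, p is T. ✓
g: <>(~p & <>~p) is T, p is T. ✓
h: <>(~p & <>~p) is T, p is T. ✓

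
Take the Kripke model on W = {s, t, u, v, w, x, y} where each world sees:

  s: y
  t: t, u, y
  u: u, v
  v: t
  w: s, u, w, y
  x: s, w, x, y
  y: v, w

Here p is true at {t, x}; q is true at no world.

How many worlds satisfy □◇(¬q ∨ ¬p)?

s: successors {y}; ◇(¬q ∨ ¬p) there: y:T. ✓
t: successors {t, u, y}; ◇(¬q ∨ ¬p) there: t:T, u:T, y:T. ✓
u: successors {u, v}; ◇(¬q ∨ ¬p) there: u:T, v:T. ✓
v: successors {t}; ◇(¬q ∨ ¬p) there: t:T. ✓
w: successors {s, u, w, y}; ◇(¬q ∨ ¬p) there: s:T, u:T, w:T, y:T. ✓
x: successors {s, w, x, y}; ◇(¬q ∨ ¬p) there: s:T, w:T, x:T, y:T. ✓
y: successors {v, w}; ◇(¬q ∨ ¬p) there: v:T, w:T. ✓
Satisfying worlds: {s, t, u, v, w, x, y}.

7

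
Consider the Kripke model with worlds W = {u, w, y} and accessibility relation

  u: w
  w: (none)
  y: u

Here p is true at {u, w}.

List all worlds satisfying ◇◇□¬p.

{y}

u: successors {w}; ◇□¬p there: w:F. ✗
w: no successors, so ◇◇□¬p fails. ✗
y: successors {u}; ◇□¬p there: u:T. ✓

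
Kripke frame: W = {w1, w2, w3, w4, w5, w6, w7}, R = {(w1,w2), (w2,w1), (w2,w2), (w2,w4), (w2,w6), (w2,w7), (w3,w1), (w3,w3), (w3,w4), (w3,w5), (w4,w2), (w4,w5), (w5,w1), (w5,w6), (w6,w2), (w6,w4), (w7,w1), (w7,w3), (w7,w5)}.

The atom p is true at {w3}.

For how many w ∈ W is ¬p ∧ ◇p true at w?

w1: ¬p is T, ◇p is F. ✗
w2: ¬p is T, ◇p is F. ✗
w3: ¬p is F, ◇p is T. ✗
w4: ¬p is T, ◇p is F. ✗
w5: ¬p is T, ◇p is F. ✗
w6: ¬p is T, ◇p is F. ✗
w7: ¬p is T, ◇p is T. ✓
Satisfying worlds: {w7}.

1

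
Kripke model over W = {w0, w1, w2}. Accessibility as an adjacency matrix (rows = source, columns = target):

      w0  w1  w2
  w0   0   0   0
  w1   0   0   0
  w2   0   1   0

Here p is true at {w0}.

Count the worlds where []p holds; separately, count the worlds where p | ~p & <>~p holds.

2 and 2

For []p:
w0: no successors, so []p holds vacuously. ✓
w1: no successors, so []p holds vacuously. ✓
w2: successors {w1}; p there: w1:F. ✗
— 2 worlds.
For p | ~p & <>~p:
w0: p is T, ~p & <>~p is F. ✓
w1: p is F, ~p & <>~p is F. ✗
w2: p is F, ~p & <>~p is T. ✓
— 2 worlds.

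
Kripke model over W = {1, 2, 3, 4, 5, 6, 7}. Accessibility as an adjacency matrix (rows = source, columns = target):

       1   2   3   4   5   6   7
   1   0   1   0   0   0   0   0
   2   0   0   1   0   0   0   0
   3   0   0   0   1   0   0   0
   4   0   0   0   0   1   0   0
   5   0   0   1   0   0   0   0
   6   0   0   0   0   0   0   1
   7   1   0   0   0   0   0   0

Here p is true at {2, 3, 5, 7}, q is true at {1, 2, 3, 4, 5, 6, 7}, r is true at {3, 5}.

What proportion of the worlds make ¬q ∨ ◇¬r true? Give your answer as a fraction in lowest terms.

4/7

1: ¬q is F, ◇¬r is T. ✓
2: ¬q is F, ◇¬r is F. ✗
3: ¬q is F, ◇¬r is T. ✓
4: ¬q is F, ◇¬r is F. ✗
5: ¬q is F, ◇¬r is F. ✗
6: ¬q is F, ◇¬r is T. ✓
7: ¬q is F, ◇¬r is T. ✓
That's 4 of 7 worlds, so 4/7.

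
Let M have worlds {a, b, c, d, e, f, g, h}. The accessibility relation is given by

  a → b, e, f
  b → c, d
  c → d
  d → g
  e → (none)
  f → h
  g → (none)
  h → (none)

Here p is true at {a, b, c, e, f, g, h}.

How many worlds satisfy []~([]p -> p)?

4

a: successors {b, e, f}; ~([]p -> p) there: b:F, e:F, f:F. ✗
b: successors {c, d}; ~([]p -> p) there: c:F, d:T. ✗
c: successors {d}; ~([]p -> p) there: d:T. ✓
d: successors {g}; ~([]p -> p) there: g:F. ✗
e: no successors, so []~([]p -> p) holds vacuously. ✓
f: successors {h}; ~([]p -> p) there: h:F. ✗
g: no successors, so []~([]p -> p) holds vacuously. ✓
h: no successors, so []~([]p -> p) holds vacuously. ✓
Satisfying worlds: {c, e, g, h}.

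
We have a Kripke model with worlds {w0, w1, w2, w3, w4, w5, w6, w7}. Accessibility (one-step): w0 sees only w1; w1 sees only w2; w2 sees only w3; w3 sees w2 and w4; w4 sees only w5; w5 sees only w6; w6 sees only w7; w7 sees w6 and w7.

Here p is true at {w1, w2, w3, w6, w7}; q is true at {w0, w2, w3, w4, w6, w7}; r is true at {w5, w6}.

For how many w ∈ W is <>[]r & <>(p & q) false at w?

7

w0: <>[]r is F, <>(p & q) is F. ✗
w1: <>[]r is F, <>(p & q) is T. ✗
w2: <>[]r is F, <>(p & q) is T. ✗
w3: <>[]r is T, <>(p & q) is T. ✓
w4: <>[]r is T, <>(p & q) is F. ✗
w5: <>[]r is F, <>(p & q) is T. ✗
w6: <>[]r is F, <>(p & q) is T. ✗
w7: <>[]r is F, <>(p & q) is T. ✗
Satisfying worlds: {w3}.
So <>[]r & <>(p & q) fails at the other 7 worlds.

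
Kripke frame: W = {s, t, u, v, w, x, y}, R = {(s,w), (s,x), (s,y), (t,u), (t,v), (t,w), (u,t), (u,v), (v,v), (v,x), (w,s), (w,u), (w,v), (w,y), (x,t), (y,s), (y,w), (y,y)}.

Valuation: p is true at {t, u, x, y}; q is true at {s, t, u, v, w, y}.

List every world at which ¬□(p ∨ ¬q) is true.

s: □(p ∨ ¬q) is F. ✓
t: □(p ∨ ¬q) is F. ✓
u: □(p ∨ ¬q) is F. ✓
v: □(p ∨ ¬q) is F. ✓
w: □(p ∨ ¬q) is F. ✓
x: □(p ∨ ¬q) is T. ✗
y: □(p ∨ ¬q) is F. ✓

{s, t, u, v, w, y}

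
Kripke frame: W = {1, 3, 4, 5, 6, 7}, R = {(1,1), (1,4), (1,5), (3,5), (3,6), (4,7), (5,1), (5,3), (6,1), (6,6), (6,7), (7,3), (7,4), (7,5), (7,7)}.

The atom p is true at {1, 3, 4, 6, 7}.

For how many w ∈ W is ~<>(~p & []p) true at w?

1: <>(~p & []p) is T. ✗
3: <>(~p & []p) is T. ✗
4: <>(~p & []p) is F. ✓
5: <>(~p & []p) is F. ✓
6: <>(~p & []p) is F. ✓
7: <>(~p & []p) is T. ✗
Satisfying worlds: {4, 5, 6}.

3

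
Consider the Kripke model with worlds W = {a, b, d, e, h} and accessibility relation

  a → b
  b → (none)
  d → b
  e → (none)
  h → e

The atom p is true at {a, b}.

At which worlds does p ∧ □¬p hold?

{b}

a: p is T, □¬p is F. ✗
b: p is T, □¬p is T. ✓
d: p is F, □¬p is F. ✗
e: p is F, □¬p is T. ✗
h: p is F, □¬p is T. ✗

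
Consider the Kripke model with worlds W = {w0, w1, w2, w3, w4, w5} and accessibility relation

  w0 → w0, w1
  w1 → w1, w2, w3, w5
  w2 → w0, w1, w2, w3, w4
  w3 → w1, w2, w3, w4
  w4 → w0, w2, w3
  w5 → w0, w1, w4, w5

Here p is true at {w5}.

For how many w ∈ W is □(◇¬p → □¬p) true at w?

1

w0: successors {w0, w1}; ◇¬p → □¬p there: w0:T, w1:F. ✗
w1: successors {w1, w2, w3, w5}; ◇¬p → □¬p there: w1:F, w2:T, w3:T, w5:F. ✗
w2: successors {w0, w1, w2, w3, w4}; ◇¬p → □¬p there: w0:T, w1:F, w2:T, w3:T, w4:T. ✗
w3: successors {w1, w2, w3, w4}; ◇¬p → □¬p there: w1:F, w2:T, w3:T, w4:T. ✗
w4: successors {w0, w2, w3}; ◇¬p → □¬p there: w0:T, w2:T, w3:T. ✓
w5: successors {w0, w1, w4, w5}; ◇¬p → □¬p there: w0:T, w1:F, w4:T, w5:F. ✗
Satisfying worlds: {w4}.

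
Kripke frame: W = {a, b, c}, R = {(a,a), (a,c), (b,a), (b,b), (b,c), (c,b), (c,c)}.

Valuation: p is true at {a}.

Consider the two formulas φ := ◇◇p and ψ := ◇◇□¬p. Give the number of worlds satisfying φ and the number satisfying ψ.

3 and 3

For ◇◇p:
a: successors {a, c}; ◇p there: a:T, c:F. ✓
b: successors {a, b, c}; ◇p there: a:T, b:T, c:F. ✓
c: successors {b, c}; ◇p there: b:T, c:F. ✓
— 3 worlds.
For ◇◇□¬p:
a: successors {a, c}; ◇□¬p there: a:T, c:T. ✓
b: successors {a, b, c}; ◇□¬p there: a:T, b:T, c:T. ✓
c: successors {b, c}; ◇□¬p there: b:T, c:T. ✓
— 3 worlds.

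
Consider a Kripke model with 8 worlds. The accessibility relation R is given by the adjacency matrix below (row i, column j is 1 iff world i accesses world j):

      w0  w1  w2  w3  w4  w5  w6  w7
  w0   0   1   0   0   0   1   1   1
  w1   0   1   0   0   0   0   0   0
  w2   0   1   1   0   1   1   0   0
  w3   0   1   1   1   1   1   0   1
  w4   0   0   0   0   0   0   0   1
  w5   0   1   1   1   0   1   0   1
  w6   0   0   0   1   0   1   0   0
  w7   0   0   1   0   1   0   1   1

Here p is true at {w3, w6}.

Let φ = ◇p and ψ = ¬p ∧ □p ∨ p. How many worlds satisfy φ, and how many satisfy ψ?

For ◇p:
w0: successors {w1, w5, w6, w7}; p there: w1:F, w5:F, w6:T, w7:F. ✓
w1: successors {w1}; p there: w1:F. ✗
w2: successors {w1, w2, w4, w5}; p there: w1:F, w2:F, w4:F, w5:F. ✗
w3: successors {w1, w2, w3, w4, w5, w7}; p there: w1:F, w2:F, w3:T, w4:F, w5:F, w7:F. ✓
w4: successors {w7}; p there: w7:F. ✗
w5: successors {w1, w2, w3, w5, w7}; p there: w1:F, w2:F, w3:T, w5:F, w7:F. ✓
w6: successors {w3, w5}; p there: w3:T, w5:F. ✓
w7: successors {w2, w4, w6, w7}; p there: w2:F, w4:F, w6:T, w7:F. ✓
— 5 worlds.
For ¬p ∧ □p ∨ p:
w0: ¬p ∧ □p is F, p is F. ✗
w1: ¬p ∧ □p is F, p is F. ✗
w2: ¬p ∧ □p is F, p is F. ✗
w3: ¬p ∧ □p is F, p is T. ✓
w4: ¬p ∧ □p is F, p is F. ✗
w5: ¬p ∧ □p is F, p is F. ✗
w6: ¬p ∧ □p is F, p is T. ✓
w7: ¬p ∧ □p is F, p is F. ✗
— 2 worlds.

5 and 2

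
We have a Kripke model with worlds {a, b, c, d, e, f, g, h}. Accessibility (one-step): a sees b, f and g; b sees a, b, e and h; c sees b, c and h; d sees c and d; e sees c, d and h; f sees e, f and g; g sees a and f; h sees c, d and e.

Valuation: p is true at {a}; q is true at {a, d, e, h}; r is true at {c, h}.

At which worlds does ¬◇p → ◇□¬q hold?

a: ¬◇p is T, ◇□¬q is F. ✗
b: ¬◇p is F, ◇□¬q is T. ✓
c: ¬◇p is T, ◇□¬q is F. ✗
d: ¬◇p is T, ◇□¬q is F. ✗
e: ¬◇p is T, ◇□¬q is F. ✗
f: ¬◇p is T, ◇□¬q is F. ✗
g: ¬◇p is F, ◇□¬q is T. ✓
h: ¬◇p is T, ◇□¬q is F. ✗

{b, g}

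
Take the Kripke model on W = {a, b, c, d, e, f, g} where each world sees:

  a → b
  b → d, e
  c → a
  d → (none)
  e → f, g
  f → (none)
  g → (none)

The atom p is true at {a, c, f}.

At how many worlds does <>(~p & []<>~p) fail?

5

a: successors {b}; ~p & []<>~p there: b:F. ✗
b: successors {d, e}; ~p & []<>~p there: d:T, e:F. ✓
c: successors {a}; ~p & []<>~p there: a:F. ✗
d: no successors, so <>(~p & []<>~p) fails. ✗
e: successors {f, g}; ~p & []<>~p there: f:F, g:T. ✓
f: no successors, so <>(~p & []<>~p) fails. ✗
g: no successors, so <>(~p & []<>~p) fails. ✗
Satisfying worlds: {b, e}.
So <>(~p & []<>~p) fails at the other 5 worlds.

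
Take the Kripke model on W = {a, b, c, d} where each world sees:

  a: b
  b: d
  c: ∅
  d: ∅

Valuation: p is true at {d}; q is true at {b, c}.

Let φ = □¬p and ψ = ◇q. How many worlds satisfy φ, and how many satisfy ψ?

3 and 1

For □¬p:
a: successors {b}; ¬p there: b:T. ✓
b: successors {d}; ¬p there: d:F. ✗
c: no successors, so □¬p holds vacuously. ✓
d: no successors, so □¬p holds vacuously. ✓
— 3 worlds.
For ◇q:
a: successors {b}; q there: b:T. ✓
b: successors {d}; q there: d:F. ✗
c: no successors, so ◇q fails. ✗
d: no successors, so ◇q fails. ✗
— 1 world.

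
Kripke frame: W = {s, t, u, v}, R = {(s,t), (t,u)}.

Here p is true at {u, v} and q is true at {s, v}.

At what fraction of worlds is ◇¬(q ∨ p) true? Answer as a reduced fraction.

s: successors {t}; ¬(q ∨ p) there: t:T. ✓
t: successors {u}; ¬(q ∨ p) there: u:F. ✗
u: no successors, so ◇¬(q ∨ p) fails. ✗
v: no successors, so ◇¬(q ∨ p) fails. ✗
That's 1 of 4 worlds, so 1/4.

1/4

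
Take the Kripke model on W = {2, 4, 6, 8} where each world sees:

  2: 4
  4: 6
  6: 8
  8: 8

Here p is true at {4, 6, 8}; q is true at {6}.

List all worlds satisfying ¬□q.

{2, 6, 8}

2: □q is F. ✓
4: □q is T. ✗
6: □q is F. ✓
8: □q is F. ✓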